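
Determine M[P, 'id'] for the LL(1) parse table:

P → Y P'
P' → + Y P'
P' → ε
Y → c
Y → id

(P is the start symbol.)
P → Y P'

To find M[P, 'id'], we find productions for P where 'id' is in the predict set (PREDICT(N → α) = (FIRST(α) \ {ε}) ∪ (FOLLOW(N) if α ⇒* ε)).

Relevant sets:
  FIRST(Y) = { 'c', 'id' }

P → Y P': PREDICT = { 'c', 'id' }
  'id' is in predict set, so this production goes in M[P, 'id']

M[P, 'id'] = P → Y P'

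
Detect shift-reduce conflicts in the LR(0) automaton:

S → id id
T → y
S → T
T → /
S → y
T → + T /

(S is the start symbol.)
No shift-reduce conflicts

Augment with S' → S and build the canonical LR(0) collection (I0 = CLOSURE({[S' → . S]}), then GOTO on every symbol after a dot until no new states appear). It has 11 states:
  I0: { [S → . T], [S → . id id], [S → . y], [S' → . S], [T → . + T /], [T → . /], [T → . y] }  — shift
  I1: { [T → + . T /], [T → . + T /], [T → . /], [T → . y] }  — shift
  I2: { [T → / .] }  — reduce
  I3: { [S' → S .] }  — accept
  I4: { [S → T .] }  — reduce
  I5: { [S → id . id] }  — shift
  I6: { [S → y .], [T → y .] }  — 2 reduces
  I7: { [S → id id .] }  — reduce
  I8: { [T → + T . /] }  — shift
  I9: { [T → y .] }  — reduce
  I10: { [T → + T / .] }  — reduce

No state contains both a complete item and a shift item.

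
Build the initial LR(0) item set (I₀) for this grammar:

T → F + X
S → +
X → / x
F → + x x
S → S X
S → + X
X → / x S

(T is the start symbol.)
First, augment the grammar with T' → T
I₀ = CLOSURE({ [T' → . T] }):
  [T' → . T] has the dot before T: add [T → . F + X]
  [T → . F + X] has the dot before F: add [F → . + x x]
No further items can be added.

I₀ = { [F → . + x x], [T → . F + X], [T' → . T] }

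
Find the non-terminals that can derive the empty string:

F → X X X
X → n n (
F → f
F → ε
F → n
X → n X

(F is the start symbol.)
{ 'F' }

A non-terminal is nullable if it can derive ε (the empty string): either it has an ε-production, or it has a production whose right-hand side consists entirely of nullable non-terminals.

ε-productions: F → ε
So F is immediately nullable.
No further non-terminal can be added: every production for the remaining non-terminals contains a terminal or a non-nullable non-terminal.
Nullable = { 'F' }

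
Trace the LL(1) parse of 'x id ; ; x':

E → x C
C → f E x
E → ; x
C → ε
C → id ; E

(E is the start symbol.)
LL(1) parsing maintains a stack (initially the start symbol over $) and the input. At each step: if the stack top is a terminal, match it against the current input token; if it is a non-terminal N, replace it with the RHS of M[N, lookahead] (the unique production whose predict set contains the lookahead).

Stack is shown with the top on the left.

Stack     Input         Action
------------------------------
E $       x id ; ; x $  output E → x C
x C $     x id ; ; x $  match 'x'
C $       id ; ; x $    output C → id ; E
id ; E $  id ; ; x $    match 'id'
; E $     ; ; x $       match ';'
E $       ; x $         output E → ; x
; x $     ; x $         match ';'
x $       x $           match 'x'
$         $             accept

The string is accepted.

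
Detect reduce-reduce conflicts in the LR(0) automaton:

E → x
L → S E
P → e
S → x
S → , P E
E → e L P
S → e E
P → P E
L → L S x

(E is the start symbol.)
A reduce-reduce conflict occurs when an LR(0) state has two complete items [A → α .] and [B → β .] — both call for a reduction, and with no lookahead the parser cannot choose between them.

Augment with E' → E and build the canonical LR(0) collection (I0 = CLOSURE({[E' → . E]}), then GOTO on every symbol after a dot until no new states appear). It has 19 states:
  I0: { [E → . e L P], [E → . x], [E' → . E] }  — shift
  I1: { [E' → E .] }  — accept
  I2: { [E → e . L P], [L → . L S x], [L → . S E], [S → . , P E], [S → . e E], [S → . x] }  — shift
  I3: { [E → x .] }  — reduce
  I4: { [P → . P E], [P → . e], [S → , . P E] }  — shift
  I5: { [E → e L . P], [L → L . S x], [P → . P E], [P → . e], [S → . , P E], [S → . e E], [S → . x] }  — shift
  I6: { [E → . e L P], [E → . x], [L → S . E] }  — shift
  I7: { [E → . e L P], [E → . x], [S → e . E] }  — shift
  I8: { [S → x .] }  — reduce
  I9: { [S → e E .] }  — reduce
  I10: { [L → S E .] }  — reduce
  I11: { [E → . e L P], [E → . x], [E → e L P .], [P → P . E] }  — shift, reduce
  I12: { [L → L S . x] }  — shift
  I13: { [E → . e L P], [E → . x], [P → e .], [S → e . E] }  — shift, reduce
  I14: { [L → L S x .] }  — reduce
  I15: { [P → P E .] }  — reduce
  I16: { [E → . e L P], [E → . x], [P → P . E], [S → , P . E] }  — shift
  I17: { [P → e .] }  — reduce
  I18: { [P → P E .], [S → , P E .] }  — 2 reduces

I18 contains complete items [P → P E .], [S → , P E .] — reduce-reduce conflict.

Answer: Yes — I18: [P → P E .] vs [S → , P E .]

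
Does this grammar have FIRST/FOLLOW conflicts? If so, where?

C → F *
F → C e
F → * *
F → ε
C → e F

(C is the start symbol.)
Nullable non-terminals: F.
FIRST sets used below: FIRST(C) = { '*', 'e' }

F: nullable alternative(s) F → ε; FOLLOW(F) = { $, '*', 'e' }
  F → C e: FIRST \ {ε} = { '*', 'e' } — overlaps FOLLOW(F) on { '*', 'e' }: CONFLICT
  F → * *: FIRST \ {ε} = { '*' } — overlaps FOLLOW(F) on { '*' }: CONFLICT
  F → ε: FIRST \ {ε} = { } — this is the only nullable alternative, skip

C has no nullable alternative, so no FIRST/FOLLOW check is needed there.

So the grammar has 2 FIRST/FOLLOW conflicts (marked CONFLICT above).

Answer: Yes. F → C e with FOLLOW(F) on { '*', 'e' }; F → '*' '*' with FOLLOW(F) on { '*' }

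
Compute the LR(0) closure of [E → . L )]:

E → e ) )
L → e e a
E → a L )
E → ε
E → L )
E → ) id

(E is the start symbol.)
{ [E → . L )], [L → . e e a] }

To compute CLOSURE, for each item [A → α.Bβ] where B is a non-terminal, add [B → .γ] for all productions B → γ; repeat for the newly added items until nothing changes.

Start with: [E → . L )]
  [E → . L )] has the dot before L: add [L → . e e a]
No further items can be added.

CLOSURE = { [E → . L )], [L → . e e a] }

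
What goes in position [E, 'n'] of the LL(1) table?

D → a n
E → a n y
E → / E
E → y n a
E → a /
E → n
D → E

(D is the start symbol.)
E → n

To find M[E, 'n'], we find productions for E where 'n' is in the predict set (PREDICT(N → α) = (FIRST(α) \ {ε}) ∪ (FOLLOW(N) if α ⇒* ε)).

E → a n y: PREDICT = { 'a' }
E → / E: PREDICT = { '/' }
E → y n a: PREDICT = { 'y' }
E → a /: PREDICT = { 'a' }
E → n: PREDICT = { 'n' }
  'n' is in predict set, so this production goes in M[E, 'n']

M[E, 'n'] = E → n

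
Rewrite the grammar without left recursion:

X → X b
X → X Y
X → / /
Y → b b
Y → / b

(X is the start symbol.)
X is directly left-recursive. The standard transformation for
  A → A α₁ | ... | A α_m | β₁ | ... | β_n
is
  A  → β₁ A' | ... | β_n A'
  A' → α₁ A' | ... | α_m A' | ε

X → / / becomes X → / / X'
X → X b becomes X' → b X'
X → X Y becomes X' → Y X'
Add X' → ε

Productions for other non-terminals are unchanged:
  Y → b b
  Y → / b

Resulting grammar:
X → / / X'
X' → b X'
X' → Y X'
X' → ε
Y → b b
Y → / b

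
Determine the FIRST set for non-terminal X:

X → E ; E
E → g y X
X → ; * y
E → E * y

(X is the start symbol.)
FIRST sets of the other non-terminals involved (by the same procedure, iterated to a fixed point):
  FIRST(E) = { 'g' }

From X → E ; E:
  - E is a non-terminal: add FIRST(E) \ {ε} = { 'g' }
    E is not nullable, so stop
From X → ; * y:
  - ';' is a terminal: add ';' and stop

Collecting: FIRST(X) = { ';', 'g' }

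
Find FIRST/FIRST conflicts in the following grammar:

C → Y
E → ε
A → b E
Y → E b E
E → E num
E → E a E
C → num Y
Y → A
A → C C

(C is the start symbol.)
Yes. C → Y / C → num Y on { 'num' }; E → E num / E → E a E on { 'a', 'num' }; A → b E / A → C C on { 'b' }; Y → E b E / Y → A on { 'a', 'b', 'num' }

A FIRST/FIRST conflict occurs when two productions N → α and N → β for the same non-terminal have FIRST(α) ∩ FIRST(β) ≠ ∅ (with ε ∈ FIRST of a nullable right-hand side, so two nullable alternatives also conflict).

FIRST sets of the non-terminals at (or reachable through a nullable prefix from) the front of some alternative:
  FIRST(Y) = { 'a', 'b', 'num' }
  FIRST(E) = { 'a', 'num', ε }
  FIRST(C) = { 'a', 'b', 'num' }
  FIRST(A) = { 'a', 'b', 'num' }

Productions for C:
  C → Y: FIRST = { 'a', 'b', 'num' }
  C → num Y: FIRST = { 'num' }
Productions for E:
  E → ε: FIRST = { ε }
  E → E num: FIRST = { 'a', 'num' }
  E → E a E: FIRST = { 'a', 'num' }
Productions for A:
  A → b E: FIRST = { 'b' }
  A → C C: FIRST = { 'a', 'b', 'num' }
Productions for Y:
  Y → E b E: FIRST = { 'a', 'b', 'num' }
  Y → A: FIRST = { 'a', 'b', 'num' }

Conflict for C: C → Y and C → num Y
  Overlap: { 'num' }
Conflict for E: E → E num and E → E a E
  Overlap: { 'a', 'num' }
Conflict for A: A → b E and A → C C
  Overlap: { 'b' }
Conflict for Y: Y → E b E and Y → A
  Overlap: { 'a', 'b', 'num' }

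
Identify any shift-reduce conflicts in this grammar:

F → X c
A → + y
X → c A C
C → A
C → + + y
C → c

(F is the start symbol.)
A shift-reduce conflict occurs when an LR(0) state has both:
  - a complete (reduce) item [A → α .] (dot at the end), and
  - a shift item [B → β . c γ] (dot before a terminal).

Augment with F' → F and build the canonical LR(0) collection (I0 = CLOSURE({[F' → . F]}), then GOTO on every symbol after a dot until no new states appear). It has 14 states:
  I0: { [F → . X c], [F' → . F], [X → . c A C] }  — shift
  I1: { [F' → F .] }  — accept
  I2: { [F → X . c] }  — shift
  I3: { [A → . + y], [X → c . A C] }  — shift
  I4: { [A → + . y] }  — shift
  I5: { [A → . + y], [C → . + + y], [C → . A], [C → . c], [X → c A . C] }  — shift
  I6: { [A → + . y], [C → + . + y] }  — shift
  I7: { [C → A .] }  — reduce
  I8: { [X → c A C .] }  — reduce
  I9: { [C → c .] }  — reduce
  I10: { [C → + + . y] }  — shift
  I11: { [A → + y .] }  — reduce
  I12: { [C → + + y .] }  — reduce
  I13: { [F → X c .] }  — reduce

No state contains both a complete item and a shift item.

Answer: No shift-reduce conflicts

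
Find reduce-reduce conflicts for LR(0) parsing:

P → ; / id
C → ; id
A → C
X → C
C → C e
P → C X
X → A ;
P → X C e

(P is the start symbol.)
Augment with P' → P and build the canonical LR(0) collection (I0 = CLOSURE({[P' → . P]}), then GOTO on every symbol after a dot until no new states appear). It has 16 states:
  I0: { [A → . C], [C → . ; id], [C → . C e], [P → . ; / id], [P → . C X], [P → . X C e], [P' → . P], [X → . A ;], [X → . C] }  — shift
  I1: { [C → ; . id], [P → ; . / id] }  — shift
  I2: { [X → A . ;] }  — shift
  I3: { [A → . C], [A → C .], [C → . ; id], [C → . C e], [C → C . e], [P → C . X], [X → . A ;], [X → . C], [X → C .] }  — shift, 2 reduces
  I4: { [P' → P .] }  — accept
  I5: { [C → . ; id], [C → . C e], [P → X . C e] }  — shift
  I6: { [C → ; . id] }  — shift
  I7: { [C → C . e], [P → X C . e] }  — shift
  I8: { [C → C e .], [P → X C e .] }  — 2 reduces
  I9: { [C → ; id .] }  — reduce
  I10: { [A → C .], [C → C . e], [X → C .] }  — shift, 2 reduces
  I11: { [P → C X .] }  — reduce
  I12: { [C → C e .] }  — reduce
  I13: { [X → A ; .] }  — reduce
  I14: { [P → ; / . id] }  — shift
  I15: { [P → ; / id .] }  — reduce

I3 contains complete items [A → C .], [X → C .] — reduce-reduce conflict.
I8 contains complete items [C → C e .], [P → X C e .] — reduce-reduce conflict.
I10 contains complete items [A → C .], [X → C .] — reduce-reduce conflict.

Answer: Yes — I3: [A → C .] vs [X → C .]; I8: [C → C e .] vs [P → X C e .]; I10: [A → C .] vs [X → C .]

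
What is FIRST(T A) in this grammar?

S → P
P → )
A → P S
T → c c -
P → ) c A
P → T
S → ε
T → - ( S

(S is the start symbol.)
{ '-', 'c' }

FIRST sets of the non-terminals involved (from the grammar, by fixed-point iteration):
  FIRST(T) = { '-', 'c' }

To compute FIRST(T A), process the symbols left to right:
Symbol T is a non-terminal. Add FIRST(T) \ {ε} = { '-', 'c' }
T is not nullable (ε ∉ FIRST(T)), so stop here.
FIRST(T A) = { '-', 'c' }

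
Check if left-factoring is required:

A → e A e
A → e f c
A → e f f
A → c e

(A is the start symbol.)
Left-factoring is needed when two productions for the same non-terminal
share a common prefix on the right-hand side.

Productions for A:
  A → e A e
  A → e f c
  A → e f f
  A → c e

Found common prefix 'e' in productions for A

Answer: Yes, A has productions with common prefix 'e'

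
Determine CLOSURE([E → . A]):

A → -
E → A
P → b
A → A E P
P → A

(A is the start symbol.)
{ [A → . -], [A → . A E P], [E → . A] }

To compute CLOSURE, for each item [A → α.Bβ] where B is a non-terminal, add [B → .γ] for all productions B → γ; repeat for the newly added items until nothing changes.

Start with: [E → . A]
  [E → . A] has the dot before A: add [A → . -], [A → . A E P]
No further items can be added.

CLOSURE = { [A → . -], [A → . A E P], [E → . A] }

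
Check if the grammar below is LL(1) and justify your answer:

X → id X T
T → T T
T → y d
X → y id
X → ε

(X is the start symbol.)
No. Predict set conflict for X: { 'y' }

A grammar is LL(1) if for each non-terminal N with multiple productions, the predict sets of those productions are pairwise disjoint, where PREDICT(N → α) = (FIRST(α) \ {ε}) ∪ (FOLLOW(N) if α ⇒* ε).

Relevant sets:
  FIRST(T) = { 'y' }
  FOLLOW(X) = { $, 'y' }

For X:
  PREDICT(X → id X T) = { 'id' }
  PREDICT(X → y id) = { 'y' }
  PREDICT(X → ε) = { $, 'y' }
For T:
  PREDICT(T → T T) = { 'y' }
  PREDICT(T → y d) = { 'y' }

Conflict found: Predict set conflict for X: { 'y' }
The grammar is NOT LL(1).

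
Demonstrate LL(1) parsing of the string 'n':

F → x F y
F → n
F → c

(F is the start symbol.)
Stack is shown with the top on the left.

Stack  Input  Action
--------------------
F $    n $    output F → n
n $    n $    match 'n'
$      $      accept

The string is accepted.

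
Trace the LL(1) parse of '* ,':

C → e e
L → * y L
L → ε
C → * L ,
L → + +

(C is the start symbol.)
LL(1) parsing maintains a stack (initially the start symbol over $) and the input. At each step: if the stack top is a terminal, match it against the current input token; if it is a non-terminal N, replace it with the RHS of M[N, lookahead] (the unique production whose predict set contains the lookahead).

Stack is shown with the top on the left.

Stack    Input  Action
----------------------
C $      * , $  output C → * L ,
* L , $  * , $  match '*'
L , $    , $    output L → ε
, $      , $    match ','
$        $      accept

The string is accepted.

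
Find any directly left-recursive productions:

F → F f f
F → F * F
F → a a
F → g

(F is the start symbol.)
Direct left recursion occurs when N → N α for some non-terminal N (the right-hand side begins with the left-hand side itself).

F → F f f: LEFT RECURSIVE (starts with F)
F → F * F: LEFT RECURSIVE (starts with F)
F → a a: starts with a
F → g: starts with g

The grammar has direct left recursion on: F.

Answer: Yes, F is left-recursive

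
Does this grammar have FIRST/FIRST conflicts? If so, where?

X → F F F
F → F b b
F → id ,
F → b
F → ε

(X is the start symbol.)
Yes. F → F b b / F → id ',' on { 'id' }; F → F b b / F → b on { 'b' }

FIRST sets of the non-terminals at (or reachable through a nullable prefix from) the front of some alternative:
  FIRST(F) = { 'b', 'id', ε }

Productions for F:
  F → F b b: FIRST = { 'b', 'id' }
  F → id ,: FIRST = { 'id' }
  F → b: FIRST = { 'b' }
  F → ε: FIRST = { ε }
X has only one production, so no FIRST/FIRST conflict is possible there.

Conflict for F: F → F b b and F → id ,
  Overlap: { 'id' }
Conflict for F: F → F b b and F → b
  Overlap: { 'b' }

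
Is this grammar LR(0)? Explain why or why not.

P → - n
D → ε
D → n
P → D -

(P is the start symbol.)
No. Shift-reduce conflict between [D → .] and [D → . n]

A grammar is LR(0) if no state in the canonical LR(0) collection has:
  - both a shift item (dot before a terminal) and a complete item (shift-reduce conflict), or
  - two or more complete items (reduce-reduce conflict; the accept item [P' → P .] counts as a complete item here).

Augment with P' → P and build the canonical LR(0) collection (I0 = CLOSURE({[P' → . P]}), then GOTO on every symbol after a dot until no new states appear). It has 7 states:
  I0: { [D → . n], [D → .], [P → . - n], [P → . D -], [P' → . P] }  — shift, reduce
  I1: { [P → - . n] }  — shift
  I2: { [P → D . -] }  — shift
  I3: { [P' → P .] }  — accept
  I4: { [D → n .] }  — reduce
  I5: { [P → D - .] }  — reduce
  I6: { [P → - n .] }  — reduce

Conflict in state I0:
  Shift-reduce conflict between [D → .] and [D → . n]
So the grammar is NOT LR(0).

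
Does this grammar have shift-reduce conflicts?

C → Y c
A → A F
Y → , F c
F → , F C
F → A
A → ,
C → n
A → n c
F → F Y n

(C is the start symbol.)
Augment with C' → C and build the canonical LR(0) collection (I0 = CLOSURE({[C' → . C]}), then GOTO on every symbol after a dot until no new states appear). It has 18 states:
  I0: { [C → . Y c], [C → . n], [C' → . C], [Y → . , F c] }  — shift
  I1: { [A → . ,], [A → . A F], [A → . n c], [F → . , F C], [F → . A], [F → . F Y n], [Y → , . F c] }  — shift
  I2: { [C' → C .] }  — accept
  I3: { [C → Y . c] }  — shift
  I4: { [C → n .] }  — reduce
  I5: { [C → Y c .] }  — reduce
  I6: { [A → , .], [A → . ,], [A → . A F], [A → . n c], [F → , . F C], [F → . , F C], [F → . A], [F → . F Y n] }  — shift, reduce
  I7: { [A → . ,], [A → . A F], [A → . n c], [A → A . F], [F → . , F C], [F → . A], [F → . F Y n], [F → A .] }  — shift, reduce
  I8: { [F → F . Y n], [Y → , F . c], [Y → . , F c] }  — shift
  I9: { [A → n . c] }  — shift
  I10: { [A → n c .] }  — reduce
  I11: { [F → F Y . n] }  — shift
  I12: { [Y → , F c .] }  — reduce
  I13: { [F → F Y n .] }  — reduce
  I14: { [A → A F .], [F → F . Y n], [Y → . , F c] }  — shift, reduce
  I15: { [C → . Y c], [C → . n], [F → , F . C], [F → F . Y n], [Y → . , F c] }  — shift
  I16: { [F → , F C .] }  — reduce
  I17: { [C → Y . c], [F → F Y . n] }  — shift

I6 contains reduce item [A → , .] and shift items [A → . ,], [A → . n c], [F → . , F C] — shift-reduce conflict.
I7 contains reduce item [F → A .] and shift items [A → . ,], [A → . n c], [F → . , F C] — shift-reduce conflict.
I14 contains reduce item [A → A F .] and shift item [Y → . , F c] — shift-reduce conflict.

Answer: Yes — I6: [A → , .] vs [A → . ,]; I7: [F → A .] vs [A → . ,]; I14: [A → A F .] vs [Y → . , F c]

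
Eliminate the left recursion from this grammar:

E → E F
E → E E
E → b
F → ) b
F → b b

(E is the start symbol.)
E → b E'
E' → F E'
E' → E E'
E' → ε
F → ) b
F → b b

E is directly left-recursive. The standard transformation for
  A → A α₁ | ... | A α_m | β₁ | ... | β_n
is
  A  → β₁ A' | ... | β_n A'
  A' → α₁ A' | ... | α_m A' | ε

E → b becomes E → b E'
E → E F becomes E' → F E'
E → E E becomes E' → E E'
Add E' → ε

Productions for other non-terminals are unchanged:
  F → ) b
  F → b b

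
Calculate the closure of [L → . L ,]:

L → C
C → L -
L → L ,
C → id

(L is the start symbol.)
{ [C → . L -], [C → . id], [L → . C], [L → . L ,] }

To compute CLOSURE, for each item [A → α.Bβ] where B is a non-terminal, add [B → .γ] for all productions B → γ; repeat for the newly added items until nothing changes.

Start with: [L → . L ,]
  [L → . L ,] has the dot before L: add [L → . C]
  [L → . C] has the dot before C: add [C → . L -], [C → . id]
No further items can be added.

CLOSURE = { [C → . L -], [C → . id], [L → . C], [L → . L ,] }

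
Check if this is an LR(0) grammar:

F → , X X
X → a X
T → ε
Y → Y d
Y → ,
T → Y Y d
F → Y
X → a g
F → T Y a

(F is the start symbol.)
No. Shift-reduce conflict between [T → .] and [F → . , X X]

Augment with F' → F and build the canonical LR(0) collection (I0 = CLOSURE({[F' → . F]}), then GOTO on every symbol after a dot until no new states appear). It has 16 states:
  I0: { [F → . , X X], [F → . T Y a], [F → . Y], [F' → . F], [T → . Y Y d], [T → .], [Y → . ,], [Y → . Y d] }  — shift, reduce
  I1: { [F → , . X X], [X → . a X], [X → . a g], [Y → , .] }  — shift, reduce
  I2: { [F' → F .] }  — accept
  I3: { [F → T . Y a], [Y → . ,], [Y → . Y d] }  — shift
  I4: { [F → Y .], [T → Y . Y d], [Y → . ,], [Y → . Y d], [Y → Y . d] }  — shift, reduce
  I5: { [Y → , .] }  — reduce
  I6: { [T → Y Y . d], [Y → Y . d] }  — shift
  I7: { [Y → Y d .] }  — reduce
  I8: { [T → Y Y d .], [Y → Y d .] }  — 2 reduces
  I9: { [F → T Y . a], [Y → Y . d] }  — shift
  I10: { [F → T Y a .] }  — reduce
  I11: { [F → , X . X], [X → . a X], [X → . a g] }  — shift
  I12: { [X → . a X], [X → . a g], [X → a . X], [X → a . g] }  — shift
  I13: { [X → a X .] }  — reduce
  I14: { [X → a g .] }  — reduce
  I15: { [F → , X X .] }  — reduce

Conflict in state I0:
  Shift-reduce conflict between [T → .] and [F → . , X X]
So the grammar is NOT LR(0).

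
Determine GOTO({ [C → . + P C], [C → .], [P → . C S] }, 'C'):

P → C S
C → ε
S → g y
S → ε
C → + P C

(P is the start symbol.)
{ [P → C . S], [S → . g y], [S → .] }

GOTO(I, 'C') = CLOSURE({ [A → αX.β] : [A → α.Xβ] ∈ I, X = 'C' })

Items with dot before 'C', with the dot advanced:
  [P → . C S] → [P → C . S]
Closure of the advanced items:
  [P → C . S] has the dot before S: add [S → . g y], [S → .]

GOTO = { [P → C . S], [S → . g y], [S → .] }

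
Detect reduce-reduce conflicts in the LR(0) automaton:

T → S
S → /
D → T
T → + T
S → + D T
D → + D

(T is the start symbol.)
A reduce-reduce conflict occurs when an LR(0) state has two complete items [A → α .] and [B → β .] — both call for a reduction, and with no lookahead the parser cannot choose between them.

Augment with T' → T and build the canonical LR(0) collection (I0 = CLOSURE({[T' → . T]}), then GOTO on every symbol after a dot until no new states appear). It has 10 states:
  I0: { [S → . + D T], [S → . /], [T → . + T], [T → . S], [T' → . T] }  — shift
  I1: { [D → . + D], [D → . T], [S → + . D T], [S → . + D T], [S → . /], [T → + . T], [T → . + T], [T → . S] }  — shift
  I2: { [S → / .] }  — reduce
  I3: { [T → S .] }  — reduce
  I4: { [T' → T .] }  — accept
  I5: { [D → + . D], [D → . + D], [D → . T], [S → + . D T], [S → . + D T], [S → . /], [T → + . T], [T → . + T], [T → . S] }  — shift
  I6: { [S → + D . T], [S → . + D T], [S → . /], [T → . + T], [T → . S] }  — shift
  I7: { [D → T .], [T → + T .] }  — 2 reduces
  I8: { [S → + D T .] }  — reduce
  I9: { [D → + D .], [S → + D . T], [S → . + D T], [S → . /], [T → . + T], [T → . S] }  — shift, reduce

I7 contains complete items [D → T .], [T → + T .] — reduce-reduce conflict.

Answer: Yes — I7: [D → T .] vs [T → + T .]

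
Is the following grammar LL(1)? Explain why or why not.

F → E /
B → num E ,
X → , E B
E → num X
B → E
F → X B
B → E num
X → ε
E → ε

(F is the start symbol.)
No. Predict set conflict for F: { 'num' }

A grammar is LL(1) if for each non-terminal N with multiple productions, the predict sets of those productions are pairwise disjoint, where PREDICT(N → α) = (FIRST(α) \ {ε}) ∪ (FOLLOW(N) if α ⇒* ε).

Relevant sets:
  FIRST(E) = { 'num', ε }
  FIRST(X) = { ',', ε }
  FIRST(B) = { 'num', ε }
  FOLLOW(F) = { $ }
  FOLLOW(B) = { $, ',', '/', 'num' }
  FOLLOW(X) = { $, ',', '/', 'num' }
  FOLLOW(E) = { $, ',', '/', 'num' }

For F:
  PREDICT(F → E '/') = { '/', 'num' }
  PREDICT(F → X B) = { $, ',', 'num' }
For B:
  PREDICT(B → num E ',') = { 'num' }
  PREDICT(B → E) = { $, ',', '/', 'num' }
  PREDICT(B → E num) = { 'num' }
For X:
  PREDICT(X → ',' E B) = { ',' }
  PREDICT(X → ε) = { $, ',', '/', 'num' }
For E:
  PREDICT(E → num X) = { 'num' }
  PREDICT(E → ε) = { $, ',', '/', 'num' }

Conflict found: Predict set conflict for F: { 'num' }
The grammar is NOT LL(1).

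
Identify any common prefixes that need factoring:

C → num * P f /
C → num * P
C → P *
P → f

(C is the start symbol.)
Left-factoring is needed when two productions for the same non-terminal
share a common prefix on the right-hand side.

Productions for C:
  C → num * P f /
  C → num * P
  C → P *

Found common prefix 'num * P' in productions for C

Answer: Yes, C has productions with common prefix 'num * P'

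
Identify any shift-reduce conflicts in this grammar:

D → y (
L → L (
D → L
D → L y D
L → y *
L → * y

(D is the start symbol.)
Yes — I3: [D → L .] vs [D → L . y D]

A shift-reduce conflict occurs when an LR(0) state has both:
  - a complete (reduce) item [A → α .] (dot at the end), and
  - a shift item [B → β . c γ] (dot before a terminal).

Augment with D' → D and build the canonical LR(0) collection (I0 = CLOSURE({[D' → . D]}), then GOTO on every symbol after a dot until no new states appear). It has 11 states:
  I0: { [D → . L y D], [D → . L], [D → . y (], [D' → . D], [L → . * y], [L → . L (], [L → . y *] }  — shift
  I1: { [L → * . y] }  — shift
  I2: { [D' → D .] }  — accept
  I3: { [D → L . y D], [D → L .], [L → L . (] }  — shift, reduce
  I4: { [D → y . (], [L → y . *] }  — shift
  I5: { [D → y ( .] }  — reduce
  I6: { [L → y * .] }  — reduce
  I7: { [L → L ( .] }  — reduce
  I8: { [D → . L y D], [D → . L], [D → . y (], [D → L y . D], [L → . * y], [L → . L (], [L → . y *] }  — shift
  I9: { [D → L y D .] }  — reduce
  I10: { [L → * y .] }  — reduce

I3 contains reduce item [D → L .] and shift items [D → L . y D], [L → L . (] — shift-reduce conflict.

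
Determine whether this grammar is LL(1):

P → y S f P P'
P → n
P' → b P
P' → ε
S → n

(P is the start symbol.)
No. Predict set conflict for P': { 'b' }

Relevant sets:
  FOLLOW(P') = { $, 'b' }

For P:
  PREDICT(P → y S f P P') = { 'y' }
  PREDICT(P → n) = { 'n' }
For P':
  PREDICT(P' → b P) = { 'b' }
  PREDICT(P' → ε) = { $, 'b' }
S has a single production, so nothing to check there.

Conflict found: Predict set conflict for P': { 'b' }
The grammar is NOT LL(1).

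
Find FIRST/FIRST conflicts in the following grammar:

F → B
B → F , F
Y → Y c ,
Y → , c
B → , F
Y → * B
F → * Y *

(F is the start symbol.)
Yes. F → B / F → '*' Y '*' on { '*' }; B → F ',' F / B → ',' F on { ',' }; Y → Y c ',' / Y → ',' c on { ',' }; Y → Y c ',' / Y → '*' B on { '*' }

A FIRST/FIRST conflict occurs when two productions N → α and N → β for the same non-terminal have FIRST(α) ∩ FIRST(β) ≠ ∅ (with ε ∈ FIRST of a nullable right-hand side, so two nullable alternatives also conflict).

FIRST sets of the non-terminals at (or reachable through a nullable prefix from) the front of some alternative:
  FIRST(B) = { '*', ',' }
  FIRST(F) = { '*', ',' }
  FIRST(Y) = { '*', ',' }

Productions for F:
  F → B: FIRST = { '*', ',' }
  F → * Y *: FIRST = { '*' }
Productions for B:
  B → F , F: FIRST = { '*', ',' }
  B → , F: FIRST = { ',' }
Productions for Y:
  Y → Y c ,: FIRST = { '*', ',' }
  Y → , c: FIRST = { ',' }
  Y → * B: FIRST = { '*' }

Conflict for F: F → B and F → * Y *
  Overlap: { '*' }
Conflict for B: B → F , F and B → , F
  Overlap: { ',' }
Conflict for Y: Y → Y c , and Y → , c
  Overlap: { ',' }
Conflict for Y: Y → Y c , and Y → * B
  Overlap: { '*' }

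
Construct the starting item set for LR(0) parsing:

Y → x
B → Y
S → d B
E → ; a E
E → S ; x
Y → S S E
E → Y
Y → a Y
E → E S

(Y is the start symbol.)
First, augment the grammar with Y' → Y
I₀ = CLOSURE({ [Y' → . Y] }):
  [Y' → . Y] has the dot before Y: add [Y → . x], [Y → . S S E], [Y → . a Y]
  [Y → . S S E] has the dot before S: add [S → . d B]
No further items can be added.

I₀ = { [S → . d B], [Y → . S S E], [Y → . a Y], [Y → . x], [Y' → . Y] }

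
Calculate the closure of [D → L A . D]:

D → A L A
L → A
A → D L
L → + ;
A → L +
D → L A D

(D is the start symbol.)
{ [A → . D L], [A → . L +], [D → . A L A], [D → . L A D], [D → L A . D], [L → . + ;], [L → . A] }

Start with: [D → L A . D]
  [D → L A . D] has the dot before D: add [D → . A L A], [D → . L A D]
  [D → . A L A] has the dot before A: add [A → . D L], [A → . L +]
  [D → . L A D] has the dot before L: add [L → . A], [L → . + ;]
No further items can be added.

CLOSURE = { [A → . D L], [A → . L +], [D → . A L A], [D → . L A D], [D → L A . D], [L → . + ;], [L → . A] }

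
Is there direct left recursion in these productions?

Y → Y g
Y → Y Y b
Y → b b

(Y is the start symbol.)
Y → Y g: LEFT RECURSIVE (starts with Y)
Y → Y Y b: LEFT RECURSIVE (starts with Y)
Y → b b: starts with b

The grammar has direct left recursion on: Y.

Answer: Yes, Y is left-recursive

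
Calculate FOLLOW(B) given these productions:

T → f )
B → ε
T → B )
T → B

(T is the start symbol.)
{ $, ')' }

To compute FOLLOW(B), find every occurrence of B on a right-hand side N → α B β: add FIRST(β) \ {ε}, and if β is empty or nullable also add FOLLOW(N). Iterate to a fixed point.

In T → B ): B is followed by ')', add FIRST(')') \ {ε} = { ')' }
In T → B: B is at the end, add FOLLOW(T)

The FOLLOW sets referred to above (computed the same way, to a fixed point):
  FOLLOW(T) = { $ }

Taking the union: FOLLOW(B) = { $, ')' }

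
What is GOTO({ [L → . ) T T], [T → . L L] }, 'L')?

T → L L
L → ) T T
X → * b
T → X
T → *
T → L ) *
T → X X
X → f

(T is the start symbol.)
GOTO(I, 'L') = CLOSURE({ [A → αX.β] : [A → α.Xβ] ∈ I, X = 'L' })

Items with dot before 'L', with the dot advanced:
  [T → . L L] → [T → L . L]
Closure of the advanced items:
  [T → L . L] has the dot before L: add [L → . ) T T]

GOTO = { [L → . ) T T], [T → L . L] }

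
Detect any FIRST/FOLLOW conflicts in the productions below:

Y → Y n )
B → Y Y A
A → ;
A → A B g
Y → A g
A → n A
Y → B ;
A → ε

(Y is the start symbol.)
Yes. A → ';' with FOLLOW(A) on { ';' }; A → A B g with FOLLOW(A) on { ';', 'g', 'n' }; A → n A with FOLLOW(A) on { 'n' }

A FIRST/FOLLOW conflict occurs when a non-terminal N has a nullable alternative N → β (β ⇒* ε) and another alternative N → α with FIRST(α) ∩ FOLLOW(N) ≠ ∅: on such a lookahead the parser cannot decide between expanding α and letting N vanish via β.

Nullable non-terminals: A.
FIRST sets used below: FIRST(A) = { ';', 'g', 'n', ε }, FIRST(B) = { ';', 'g', 'n' }

A: nullable alternative(s) A → ε; FOLLOW(A) = { ';', 'g', 'n' }
  A → ;: FIRST \ {ε} = { ';' } — overlaps FOLLOW(A) on { ';' }: CONFLICT
  A → A B g: FIRST \ {ε} = { ';', 'g', 'n' } — overlaps FOLLOW(A) on { ';', 'g', 'n' }: CONFLICT
  A → n A: FIRST \ {ε} = { 'n' } — overlaps FOLLOW(A) on { 'n' }: CONFLICT
  A → ε: FIRST \ {ε} = { } — this is the only nullable alternative, skip

B, Y have no nullable alternative, so no FIRST/FOLLOW check is needed there.

So the grammar has 3 FIRST/FOLLOW conflicts (marked CONFLICT above).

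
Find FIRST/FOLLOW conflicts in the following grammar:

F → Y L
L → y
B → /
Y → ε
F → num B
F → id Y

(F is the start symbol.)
Nullable non-terminals: Y.
Y has a nullable alternative but only one production, so nothing to check.

B, F, L have no nullable alternative, so no FIRST/FOLLOW check is needed there.

No FIRST/FOLLOW conflicts found.

Answer: No FIRST/FOLLOW conflicts.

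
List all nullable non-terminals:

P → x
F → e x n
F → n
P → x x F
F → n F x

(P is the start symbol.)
None

A non-terminal is nullable if it can derive ε (the empty string): either it has an ε-production, or it has a production whose right-hand side consists entirely of nullable non-terminals.

There are no ε-productions, so no non-terminal can derive ε.
No non-terminals are nullable.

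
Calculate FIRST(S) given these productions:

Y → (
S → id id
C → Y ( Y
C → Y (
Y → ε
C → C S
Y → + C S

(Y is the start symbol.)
From S → id id:
  - id is a terminal: add 'id' and stop

Collecting: FIRST(S) = { 'id' }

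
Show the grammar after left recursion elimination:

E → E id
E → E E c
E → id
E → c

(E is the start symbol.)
E → id E'
E → c E'
E' → id E'
E' → E c E'
E' → ε

E is directly left-recursive. The standard transformation for
  A → A α₁ | ... | A α_m | β₁ | ... | β_n
is
  A  → β₁ A' | ... | β_n A'
  A' → α₁ A' | ... | α_m A' | ε

E → id becomes E → id E'
E → c becomes E → c E'
E → E id becomes E' → id E'
E → E E c becomes E' → E c E'
Add E' → ε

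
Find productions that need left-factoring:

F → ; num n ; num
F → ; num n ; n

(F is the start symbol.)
Left-factoring is needed when two productions for the same non-terminal
share a common prefix on the right-hand side.

Productions for F:
  F → ; num n ; num
  F → ; num n ; n

Found common prefix '; num n ;' in productions for F

Answer: Yes, F has productions with common prefix '; num n ;'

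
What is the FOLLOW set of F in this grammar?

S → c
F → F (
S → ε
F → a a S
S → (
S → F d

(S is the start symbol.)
To compute FOLLOW(F), find every occurrence of F on a right-hand side N → α F β: add FIRST(β) \ {ε}, and if β is empty or nullable also add FOLLOW(N). Iterate to a fixed point.

In F → F (: F is followed by '(', add FIRST('(') \ {ε} = { '(' }
In S → F d: F is followed by d, add FIRST(d) \ {ε} = { 'd' }

Taking the union: FOLLOW(F) = { '(', 'd' }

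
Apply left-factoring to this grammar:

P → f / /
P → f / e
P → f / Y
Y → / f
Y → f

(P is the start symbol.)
Left-factoring transforms A → αβ₁ | αβ₂ into A → αA' and A' → β₁ | β₂
(α is the longest common prefix among the alternatives). Repeat until
no nonterminal has two alternatives with a common prefix.

Round 1: P has alternatives sharing prefix 'f /'. Introduce P': P → f / P'
  Add: P' → /
  Add: P' → e
  Add: P' → Y

No remaining common prefixes — done.

Resulting grammar:
P → f / P'
P' → /
P' → e
P' → Y
Y → / f
Y → f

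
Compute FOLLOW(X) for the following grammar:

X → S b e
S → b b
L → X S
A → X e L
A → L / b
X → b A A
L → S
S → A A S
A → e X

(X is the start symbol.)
{ $, 'b', 'e' }

To compute FOLLOW(X), find every occurrence of X on a right-hand side N → α X β: add FIRST(β) \ {ε}, and if β is empty or nullable also add FOLLOW(N). Iterate to a fixed point.

X is the start symbol, so $ ∈ FOLLOW(X).
In L → X S: X is followed by S, add FIRST(S) \ {ε} = { 'b', 'e' }
In A → X e L: X is followed by e L, add FIRST(e L) \ {ε} = { 'e' }
In A → e X: X is at the end, add FOLLOW(A)

The FOLLOW sets referred to above (computed the same way, to a fixed point):
  FOLLOW(A) = { $, 'b', 'e' }

Taking the union: FOLLOW(X) = { $, 'b', 'e' }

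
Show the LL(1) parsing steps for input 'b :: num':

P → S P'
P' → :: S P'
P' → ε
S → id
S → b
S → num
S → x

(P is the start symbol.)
LL(1) parsing maintains a stack (initially the start symbol over $) and the input. At each step: if the stack top is a terminal, match it against the current input token; if it is a non-terminal N, replace it with the RHS of M[N, lookahead] (the unique production whose predict set contains the lookahead).

Stack is shown with the top on the left.

Stack      Input       Action
-----------------------------
P $        b :: num $  output P → S P'
S P' $     b :: num $  output S → b
b P' $     b :: num $  match 'b'
P' $       :: num $    output P' → :: S P'
:: S P' $  :: num $    match '::'
S P' $     num $       output S → num
num P' $   num $       match 'num'
P' $       $           output P' → ε
$          $           accept

The string is accepted.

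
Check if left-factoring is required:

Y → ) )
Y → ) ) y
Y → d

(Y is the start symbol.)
Yes, Y has productions with common prefix ') )'

Left-factoring is needed when two productions for the same non-terminal
share a common prefix on the right-hand side.

Productions for Y:
  Y → ) )
  Y → ) ) y
  Y → d

Found common prefix ') )' in productions for Y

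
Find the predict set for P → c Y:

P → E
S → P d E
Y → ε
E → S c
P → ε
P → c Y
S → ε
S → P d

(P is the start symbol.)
{ 'c' }

PREDICT(P → c Y) = (FIRST(RHS) \ {ε}) ∪ (FOLLOW(P) if ε ∈ FIRST(RHS), i.e. RHS ⇒* ε)
FIRST(c Y) = { 'c' }
ε ∉ FIRST(c Y), so FOLLOW(P) is not added.
PREDICT(P → c Y) = { 'c' }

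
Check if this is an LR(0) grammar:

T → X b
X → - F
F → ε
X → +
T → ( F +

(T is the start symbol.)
A grammar is LR(0) if no state in the canonical LR(0) collection has:
  - both a shift item (dot before a terminal) and a complete item (shift-reduce conflict), or
  - two or more complete items (reduce-reduce conflict; the accept item [T' → T .] counts as a complete item here).

Augment with T' → T and build the canonical LR(0) collection (I0 = CLOSURE({[T' → . T]}), then GOTO on every symbol after a dot until no new states appear). It has 10 states:
  I0: { [T → . ( F +], [T → . X b], [T' → . T], [X → . +], [X → . - F] }  — shift
  I1: { [F → .], [T → ( . F +] }  — reduce
  I2: { [X → + .] }  — reduce
  I3: { [F → .], [X → - . F] }  — reduce
  I4: { [T' → T .] }  — accept
  I5: { [T → X . b] }  — shift
  I6: { [T → X b .] }  — reduce
  I7: { [X → - F .] }  — reduce
  I8: { [T → ( F . +] }  — shift
  I9: { [T → ( F + .] }  — reduce

Every state is either a pure shift/goto state or contains exactly one complete item and nothing to shift — no conflicts. The grammar is LR(0).

Answer: Yes, the grammar is LR(0)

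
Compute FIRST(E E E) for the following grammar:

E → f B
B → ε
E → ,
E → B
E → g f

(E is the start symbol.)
{ ',', 'f', 'g', ε }

FIRST sets of the non-terminals involved (from the grammar, by fixed-point iteration):
  FIRST(E) = { ',', 'f', 'g', ε }

To compute FIRST(E E E), process the symbols left to right:
Symbol E is a non-terminal. Add FIRST(E) \ {ε} = { ',', 'f', 'g' }
E is nullable (ε ∈ FIRST(E)), continue to the next symbol.
Symbol E is a non-terminal. Add FIRST(E) \ {ε} = { ',', 'f', 'g' }
E is nullable (ε ∈ FIRST(E)), continue to the next symbol.
Symbol E is a non-terminal. Add FIRST(E) \ {ε} = { ',', 'f', 'g' }
E is nullable (ε ∈ FIRST(E)), continue to the next symbol.
All symbols are nullable, so ε is in the result.
FIRST(E E E) = { ',', 'f', 'g', ε }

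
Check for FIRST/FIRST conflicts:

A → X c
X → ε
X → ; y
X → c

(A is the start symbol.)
A FIRST/FIRST conflict occurs when two productions N → α and N → β for the same non-terminal have FIRST(α) ∩ FIRST(β) ≠ ∅ (with ε ∈ FIRST of a nullable right-hand side, so two nullable alternatives also conflict).

Productions for X:
  X → ε: FIRST = { ε }
  X → ; y: FIRST = { ';' }
  X → c: FIRST = { 'c' }
A has only one production, so no FIRST/FIRST conflict is possible there.

All alternatives of each non-terminal have pairwise disjoint FIRST sets.

Answer: No FIRST/FIRST conflicts.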